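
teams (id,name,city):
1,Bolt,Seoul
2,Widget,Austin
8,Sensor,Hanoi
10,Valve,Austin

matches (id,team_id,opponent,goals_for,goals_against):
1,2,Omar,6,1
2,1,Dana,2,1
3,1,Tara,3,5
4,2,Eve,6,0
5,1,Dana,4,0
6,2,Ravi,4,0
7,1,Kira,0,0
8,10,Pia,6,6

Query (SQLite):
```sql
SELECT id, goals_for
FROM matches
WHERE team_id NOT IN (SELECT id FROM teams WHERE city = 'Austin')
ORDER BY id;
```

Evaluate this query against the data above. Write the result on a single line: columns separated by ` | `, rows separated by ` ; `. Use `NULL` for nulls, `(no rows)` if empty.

Inner query: teams.id where city = 'Austin'.
Outer: keep matches rows whose team_id is not in that set.
Inner query → {2, 10}

2 | 2 ; 3 | 3 ; 5 | 4 ; 7 | 0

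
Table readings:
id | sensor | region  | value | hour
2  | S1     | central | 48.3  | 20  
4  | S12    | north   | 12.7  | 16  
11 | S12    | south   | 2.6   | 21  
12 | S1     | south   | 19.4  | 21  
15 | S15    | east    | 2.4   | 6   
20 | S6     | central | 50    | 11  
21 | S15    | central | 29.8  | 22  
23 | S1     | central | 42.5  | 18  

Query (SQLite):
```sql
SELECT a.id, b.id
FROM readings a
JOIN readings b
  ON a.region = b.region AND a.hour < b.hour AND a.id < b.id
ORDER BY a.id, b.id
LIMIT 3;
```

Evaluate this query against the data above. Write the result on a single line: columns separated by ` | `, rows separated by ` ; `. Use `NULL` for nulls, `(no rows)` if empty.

2 | 21 ; 20 | 21 ; 20 | 23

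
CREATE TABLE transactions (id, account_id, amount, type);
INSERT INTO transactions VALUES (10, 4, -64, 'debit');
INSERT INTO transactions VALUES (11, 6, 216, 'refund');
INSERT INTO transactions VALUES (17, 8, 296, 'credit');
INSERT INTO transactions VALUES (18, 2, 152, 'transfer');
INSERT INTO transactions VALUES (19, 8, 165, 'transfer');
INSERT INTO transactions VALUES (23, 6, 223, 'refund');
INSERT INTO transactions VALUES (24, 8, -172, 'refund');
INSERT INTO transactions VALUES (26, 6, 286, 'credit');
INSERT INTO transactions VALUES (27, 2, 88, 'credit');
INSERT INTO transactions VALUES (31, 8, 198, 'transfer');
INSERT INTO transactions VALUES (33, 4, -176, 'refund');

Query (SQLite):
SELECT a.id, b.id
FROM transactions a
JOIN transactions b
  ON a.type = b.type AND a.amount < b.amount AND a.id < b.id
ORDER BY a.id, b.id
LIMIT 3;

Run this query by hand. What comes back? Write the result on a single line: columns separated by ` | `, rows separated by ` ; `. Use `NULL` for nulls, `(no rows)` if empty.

Pairs (a,b) with same type, a.amount < b.amount, a.id < b.id.
type groups: credit:{17,26,27} debit:{10} refund:{11,23,24,33} transfer:{18,19,31}
Ordered by (a.id, b.id); first 3.

11 | 23 ; 18 | 19 ; 18 | 31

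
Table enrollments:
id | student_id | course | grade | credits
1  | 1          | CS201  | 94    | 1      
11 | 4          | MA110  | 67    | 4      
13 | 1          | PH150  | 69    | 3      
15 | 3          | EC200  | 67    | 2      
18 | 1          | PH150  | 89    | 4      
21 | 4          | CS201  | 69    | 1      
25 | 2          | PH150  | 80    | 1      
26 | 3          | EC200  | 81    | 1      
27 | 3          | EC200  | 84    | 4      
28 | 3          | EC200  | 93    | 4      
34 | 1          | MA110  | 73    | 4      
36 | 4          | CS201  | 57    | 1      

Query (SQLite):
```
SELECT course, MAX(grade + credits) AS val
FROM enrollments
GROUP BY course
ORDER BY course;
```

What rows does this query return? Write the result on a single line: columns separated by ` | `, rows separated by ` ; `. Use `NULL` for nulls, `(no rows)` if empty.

CS201 | 95 ; EC200 | 97 ; MA110 | 77 ; PH150 | 93

For each row compute grade + credits.
Group by course; take MAX of the expression per group.
  CS201: ids {1, 21, 36} → MAX(grade + credits)=95
  EC200: ids {15, 26, 27, 28} → MAX(grade + credits)=97
  MA110: ids {11, 34} → MAX(grade + credits)=77
  PH150: ids {13, 18, 25} → MAX(grade + credits)=93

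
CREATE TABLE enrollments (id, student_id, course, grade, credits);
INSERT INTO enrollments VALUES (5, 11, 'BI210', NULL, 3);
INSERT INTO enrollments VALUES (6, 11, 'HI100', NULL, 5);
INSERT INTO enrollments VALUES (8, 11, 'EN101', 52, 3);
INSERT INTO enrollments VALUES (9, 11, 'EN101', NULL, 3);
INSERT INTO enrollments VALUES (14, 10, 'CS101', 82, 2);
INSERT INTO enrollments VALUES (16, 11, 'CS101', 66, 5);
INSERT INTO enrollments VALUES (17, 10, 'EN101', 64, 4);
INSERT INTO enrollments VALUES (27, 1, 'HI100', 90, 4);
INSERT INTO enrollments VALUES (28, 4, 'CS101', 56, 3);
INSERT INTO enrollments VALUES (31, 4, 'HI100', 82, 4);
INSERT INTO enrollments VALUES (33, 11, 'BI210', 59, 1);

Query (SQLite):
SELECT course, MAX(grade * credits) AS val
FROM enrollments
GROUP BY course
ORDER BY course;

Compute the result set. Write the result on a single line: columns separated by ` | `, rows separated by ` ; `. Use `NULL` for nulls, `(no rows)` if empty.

For each row compute grade * credits.
Group by course; take MAX of the expression per group.
  BI210: ids {5, 33} → MAX(grade * credits)=59
  CS101: ids {14, 16, 28} → MAX(grade * credits)=330
  EN101: ids {8, 9, 17} → MAX(grade * credits)=256
  HI100: ids {6, 27, 31} → MAX(grade * credits)=360

BI210 | 59 ; CS101 | 330 ; EN101 | 256 ; HI100 | 360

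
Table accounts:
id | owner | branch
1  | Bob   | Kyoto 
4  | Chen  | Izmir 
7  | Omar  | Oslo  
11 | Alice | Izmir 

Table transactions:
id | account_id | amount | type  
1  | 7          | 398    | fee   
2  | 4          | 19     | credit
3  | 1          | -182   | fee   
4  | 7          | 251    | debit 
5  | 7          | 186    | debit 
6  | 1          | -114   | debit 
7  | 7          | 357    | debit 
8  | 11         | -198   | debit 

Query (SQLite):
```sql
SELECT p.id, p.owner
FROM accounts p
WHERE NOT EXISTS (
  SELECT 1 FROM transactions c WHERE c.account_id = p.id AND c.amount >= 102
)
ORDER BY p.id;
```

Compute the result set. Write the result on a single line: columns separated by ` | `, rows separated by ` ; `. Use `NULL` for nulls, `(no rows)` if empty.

1 | Bob ; 4 | Chen ; 11 | Alice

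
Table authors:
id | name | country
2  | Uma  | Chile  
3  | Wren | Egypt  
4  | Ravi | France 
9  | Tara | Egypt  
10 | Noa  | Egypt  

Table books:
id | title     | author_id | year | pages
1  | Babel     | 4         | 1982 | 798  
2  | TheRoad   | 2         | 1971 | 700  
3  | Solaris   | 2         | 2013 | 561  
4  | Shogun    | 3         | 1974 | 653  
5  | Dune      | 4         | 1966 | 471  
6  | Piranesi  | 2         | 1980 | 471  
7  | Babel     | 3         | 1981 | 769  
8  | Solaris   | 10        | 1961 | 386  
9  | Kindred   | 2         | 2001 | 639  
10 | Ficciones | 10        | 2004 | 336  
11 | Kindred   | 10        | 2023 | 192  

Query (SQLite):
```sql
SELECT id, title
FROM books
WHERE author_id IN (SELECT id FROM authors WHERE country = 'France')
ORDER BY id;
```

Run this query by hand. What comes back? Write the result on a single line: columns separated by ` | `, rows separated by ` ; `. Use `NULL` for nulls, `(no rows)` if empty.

Inner query: authors.id where country = 'France'.
Outer: keep books rows whose author_id is in that set.
Inner query → {4}

1 | Babel ; 5 | Dune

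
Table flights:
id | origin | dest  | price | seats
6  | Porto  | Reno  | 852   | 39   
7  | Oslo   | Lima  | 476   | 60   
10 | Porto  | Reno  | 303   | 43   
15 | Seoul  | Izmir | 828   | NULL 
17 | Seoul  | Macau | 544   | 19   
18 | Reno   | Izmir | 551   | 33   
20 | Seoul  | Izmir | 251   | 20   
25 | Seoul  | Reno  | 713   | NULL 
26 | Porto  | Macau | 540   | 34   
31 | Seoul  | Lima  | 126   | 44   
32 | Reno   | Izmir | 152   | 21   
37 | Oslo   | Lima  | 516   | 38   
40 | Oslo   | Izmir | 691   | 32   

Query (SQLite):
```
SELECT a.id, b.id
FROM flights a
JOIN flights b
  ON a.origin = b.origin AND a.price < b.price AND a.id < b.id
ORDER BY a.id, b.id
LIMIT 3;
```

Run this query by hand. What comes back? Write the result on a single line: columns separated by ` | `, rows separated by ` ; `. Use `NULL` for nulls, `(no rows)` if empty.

7 | 37 ; 7 | 40 ; 10 | 26

Pairs (a,b) with same origin, a.price < b.price, a.id < b.id.
origin groups: Oslo:{7,37,40} Porto:{6,10,26} Reno:{18,32} Seoul:{15,17,20,25,31}
Ordered by (a.id, b.id); first 3.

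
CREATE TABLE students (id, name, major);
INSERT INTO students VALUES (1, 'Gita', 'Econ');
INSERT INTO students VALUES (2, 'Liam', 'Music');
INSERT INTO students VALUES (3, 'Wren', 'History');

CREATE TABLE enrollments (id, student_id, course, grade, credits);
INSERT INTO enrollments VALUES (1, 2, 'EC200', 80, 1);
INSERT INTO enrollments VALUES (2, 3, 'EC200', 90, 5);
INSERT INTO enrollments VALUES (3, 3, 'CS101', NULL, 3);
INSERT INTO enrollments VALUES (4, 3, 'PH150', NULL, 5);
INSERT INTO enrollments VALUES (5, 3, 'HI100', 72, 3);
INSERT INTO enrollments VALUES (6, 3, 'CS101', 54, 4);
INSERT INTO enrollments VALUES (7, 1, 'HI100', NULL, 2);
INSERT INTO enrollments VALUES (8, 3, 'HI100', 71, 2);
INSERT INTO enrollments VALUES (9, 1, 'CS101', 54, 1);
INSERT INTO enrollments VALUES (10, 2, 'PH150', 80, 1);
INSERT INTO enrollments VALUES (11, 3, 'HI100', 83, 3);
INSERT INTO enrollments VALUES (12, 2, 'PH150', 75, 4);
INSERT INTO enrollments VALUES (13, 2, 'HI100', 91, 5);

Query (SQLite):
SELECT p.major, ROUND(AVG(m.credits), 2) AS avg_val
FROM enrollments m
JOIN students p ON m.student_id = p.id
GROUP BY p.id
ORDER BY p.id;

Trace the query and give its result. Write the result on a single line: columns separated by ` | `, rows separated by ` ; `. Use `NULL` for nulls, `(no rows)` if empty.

Join each enrollments row to its students via student_id.
Group joined rows by students.id; compute ROUND(AVG(m.credits), 2) per group.
  1: ids {7, 9} → ROUND(AVG(m.credits), 2)=1.5
  2: ids {1, 10, 12, 13} → ROUND(AVG(m.credits), 2)=2.75
  3: ids {2, 3, 4, 5, 6, 8, 11} → ROUND(AVG(m.credits), 2)=3.57

Econ | 1.5 ; Music | 2.75 ; History | 3.57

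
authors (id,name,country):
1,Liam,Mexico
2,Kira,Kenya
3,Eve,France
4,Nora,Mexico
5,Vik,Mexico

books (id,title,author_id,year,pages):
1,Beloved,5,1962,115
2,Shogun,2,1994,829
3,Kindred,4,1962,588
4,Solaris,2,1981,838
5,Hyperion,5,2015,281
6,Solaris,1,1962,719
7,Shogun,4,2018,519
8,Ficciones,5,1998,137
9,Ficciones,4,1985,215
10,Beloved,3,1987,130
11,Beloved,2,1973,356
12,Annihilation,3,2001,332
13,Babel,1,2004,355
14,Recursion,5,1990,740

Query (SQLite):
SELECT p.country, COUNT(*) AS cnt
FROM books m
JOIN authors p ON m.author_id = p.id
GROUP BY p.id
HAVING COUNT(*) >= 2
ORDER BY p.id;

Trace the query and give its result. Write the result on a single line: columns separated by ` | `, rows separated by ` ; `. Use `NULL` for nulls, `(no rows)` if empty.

Join each books row to its authors via author_id.
Group joined rows by authors.id; compute COUNT(*) per group.
HAVING: keep groups with count ≥ 2.
  1: ids {6, 13} → COUNT(*)=2
  2: ids {2, 4, 11} → COUNT(*)=3
  3: ids {10, 12} → COUNT(*)=2
  4: ids {3, 7, 9} → COUNT(*)=3
  5: ids {1, 5, 8, 14} → COUNT(*)=4

Mexico | 2 ; Kenya | 3 ; France | 2 ; Mexico | 3 ; Mexico | 4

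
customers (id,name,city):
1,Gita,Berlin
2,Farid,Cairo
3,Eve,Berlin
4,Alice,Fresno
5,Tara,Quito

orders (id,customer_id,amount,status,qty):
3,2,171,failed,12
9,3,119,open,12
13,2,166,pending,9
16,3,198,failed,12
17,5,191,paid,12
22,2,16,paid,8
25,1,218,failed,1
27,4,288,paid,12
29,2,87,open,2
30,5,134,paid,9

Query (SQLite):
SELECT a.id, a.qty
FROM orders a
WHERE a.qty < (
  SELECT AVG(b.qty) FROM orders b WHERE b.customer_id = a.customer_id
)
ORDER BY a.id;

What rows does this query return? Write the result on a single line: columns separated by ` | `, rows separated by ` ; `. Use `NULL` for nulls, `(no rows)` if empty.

29 | 2 ; 30 | 9

For each orders row a, compute AVG(qty) over rows sharing a.customer_id.
Keep row a if a.qty < that per-group AVG.
  customer_id=1: AVG(qty) = 1.0
  customer_id=2: AVG(qty) = 7.75
  customer_id=3: AVG(qty) = 12.0
  customer_id=4: AVG(qty) = 12.0
  customer_id=5: AVG(qty) = 10.5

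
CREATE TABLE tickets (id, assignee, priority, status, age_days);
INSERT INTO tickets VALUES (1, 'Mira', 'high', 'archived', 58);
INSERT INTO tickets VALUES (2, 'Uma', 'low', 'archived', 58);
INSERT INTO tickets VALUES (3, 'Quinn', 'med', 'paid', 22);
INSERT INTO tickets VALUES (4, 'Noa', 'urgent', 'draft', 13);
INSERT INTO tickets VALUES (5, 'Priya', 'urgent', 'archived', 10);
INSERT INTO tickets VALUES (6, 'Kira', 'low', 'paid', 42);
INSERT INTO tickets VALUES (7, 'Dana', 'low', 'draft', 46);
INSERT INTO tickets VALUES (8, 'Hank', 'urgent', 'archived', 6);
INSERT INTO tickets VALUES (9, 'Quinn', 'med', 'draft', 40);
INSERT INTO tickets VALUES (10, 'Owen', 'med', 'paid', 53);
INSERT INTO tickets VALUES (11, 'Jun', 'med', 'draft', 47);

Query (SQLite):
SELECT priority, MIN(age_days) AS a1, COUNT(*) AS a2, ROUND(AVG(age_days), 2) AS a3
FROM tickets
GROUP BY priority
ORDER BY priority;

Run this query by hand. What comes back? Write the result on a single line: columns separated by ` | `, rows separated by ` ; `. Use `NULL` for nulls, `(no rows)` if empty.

high | 58 | 1 | 58 ; low | 42 | 3 | 48.67 ; med | 22 | 4 | 40.5 ; urgent | 6 | 3 | 9.67

Group tickets by priority.
Per group compute: MIN(age_days), COUNT(*), ROUND(AVG(age_days), 2).
  high: ids {1} → MIN(age_days)=58, COUNT(*)=1, ROUND(AVG(age_days), 2)=58
  low: ids {2, 6, 7} → MIN(age_days)=42, COUNT(*)=3, ROUND(AVG(age_days), 2)=48.67
  med: ids {3, 9, 10, 11} → MIN(age_days)=22, COUNT(*)=4, ROUND(AVG(age_days), 2)=40.5
  urgent: ids {4, 5, 8} → MIN(age_days)=6, COUNT(*)=3, ROUND(AVG(age_days), 2)=9.67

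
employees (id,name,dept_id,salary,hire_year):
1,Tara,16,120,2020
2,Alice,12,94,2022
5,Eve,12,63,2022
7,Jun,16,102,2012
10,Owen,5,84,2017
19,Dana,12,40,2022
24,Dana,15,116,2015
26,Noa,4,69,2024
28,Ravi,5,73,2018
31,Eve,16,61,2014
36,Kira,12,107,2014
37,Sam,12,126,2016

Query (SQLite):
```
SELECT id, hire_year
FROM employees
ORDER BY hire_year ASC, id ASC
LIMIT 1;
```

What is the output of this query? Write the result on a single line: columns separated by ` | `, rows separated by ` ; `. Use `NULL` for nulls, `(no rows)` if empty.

7 | 2012

Sort by hire_year asc, tiebreak id asc: (2012, id=7), (2014, id=31), (2014, id=36), (2015, id=24) …. Take first 1.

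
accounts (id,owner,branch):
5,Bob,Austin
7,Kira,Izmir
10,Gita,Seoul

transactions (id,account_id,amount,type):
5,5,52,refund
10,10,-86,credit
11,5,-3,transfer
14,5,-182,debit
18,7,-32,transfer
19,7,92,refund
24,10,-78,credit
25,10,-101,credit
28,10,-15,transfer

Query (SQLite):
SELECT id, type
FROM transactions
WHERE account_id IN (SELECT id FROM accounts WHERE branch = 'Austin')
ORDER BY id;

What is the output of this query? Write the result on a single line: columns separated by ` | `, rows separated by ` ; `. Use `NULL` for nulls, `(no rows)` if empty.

5 | refund ; 11 | transfer ; 14 | debit

Inner query: accounts.id where branch = 'Austin'.
Outer: keep transactions rows whose account_id is in that set.
Inner query → {5}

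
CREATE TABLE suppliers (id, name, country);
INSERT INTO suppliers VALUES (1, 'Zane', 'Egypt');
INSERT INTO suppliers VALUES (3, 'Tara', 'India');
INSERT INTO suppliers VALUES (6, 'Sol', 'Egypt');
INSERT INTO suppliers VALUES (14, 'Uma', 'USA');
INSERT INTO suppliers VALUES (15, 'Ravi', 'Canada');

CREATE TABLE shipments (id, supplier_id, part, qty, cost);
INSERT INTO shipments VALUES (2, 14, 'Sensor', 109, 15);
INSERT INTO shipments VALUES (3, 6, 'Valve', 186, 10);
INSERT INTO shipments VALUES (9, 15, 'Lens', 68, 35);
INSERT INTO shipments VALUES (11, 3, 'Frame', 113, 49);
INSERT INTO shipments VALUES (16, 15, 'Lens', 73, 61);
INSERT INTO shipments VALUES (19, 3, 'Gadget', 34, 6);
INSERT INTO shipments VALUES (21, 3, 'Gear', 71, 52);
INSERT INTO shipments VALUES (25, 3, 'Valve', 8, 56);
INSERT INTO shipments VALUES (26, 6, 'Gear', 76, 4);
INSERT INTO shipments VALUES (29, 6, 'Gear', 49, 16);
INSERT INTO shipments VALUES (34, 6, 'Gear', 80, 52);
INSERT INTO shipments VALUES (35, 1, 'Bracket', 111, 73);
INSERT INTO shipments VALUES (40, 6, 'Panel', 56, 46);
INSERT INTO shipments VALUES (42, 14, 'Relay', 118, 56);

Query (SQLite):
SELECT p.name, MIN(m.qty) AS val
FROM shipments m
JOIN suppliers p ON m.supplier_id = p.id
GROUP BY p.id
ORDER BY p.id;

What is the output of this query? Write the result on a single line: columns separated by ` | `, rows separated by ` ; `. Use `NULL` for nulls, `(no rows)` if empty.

Zane | 111 ; Tara | 8 ; Sol | 49 ; Uma | 109 ; Ravi | 68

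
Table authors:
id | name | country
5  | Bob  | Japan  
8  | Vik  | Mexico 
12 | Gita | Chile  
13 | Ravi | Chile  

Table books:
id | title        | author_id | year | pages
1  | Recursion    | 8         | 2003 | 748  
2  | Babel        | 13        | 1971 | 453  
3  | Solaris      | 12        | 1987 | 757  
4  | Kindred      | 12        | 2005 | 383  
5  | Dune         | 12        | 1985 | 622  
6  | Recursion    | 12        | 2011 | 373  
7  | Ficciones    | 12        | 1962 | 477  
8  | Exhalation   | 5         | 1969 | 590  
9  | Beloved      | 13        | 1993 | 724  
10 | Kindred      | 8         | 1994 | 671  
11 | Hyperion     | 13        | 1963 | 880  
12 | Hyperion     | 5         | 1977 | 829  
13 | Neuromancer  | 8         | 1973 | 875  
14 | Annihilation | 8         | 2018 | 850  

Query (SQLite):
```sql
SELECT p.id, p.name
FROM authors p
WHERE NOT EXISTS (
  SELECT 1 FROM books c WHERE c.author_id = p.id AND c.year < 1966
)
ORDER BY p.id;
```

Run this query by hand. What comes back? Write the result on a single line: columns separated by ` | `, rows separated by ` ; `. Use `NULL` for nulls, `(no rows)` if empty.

5 | Bob ; 8 | Vik

For each authors row, check whether any books with matching author_id has year < 1966.
Keep rows where that is false.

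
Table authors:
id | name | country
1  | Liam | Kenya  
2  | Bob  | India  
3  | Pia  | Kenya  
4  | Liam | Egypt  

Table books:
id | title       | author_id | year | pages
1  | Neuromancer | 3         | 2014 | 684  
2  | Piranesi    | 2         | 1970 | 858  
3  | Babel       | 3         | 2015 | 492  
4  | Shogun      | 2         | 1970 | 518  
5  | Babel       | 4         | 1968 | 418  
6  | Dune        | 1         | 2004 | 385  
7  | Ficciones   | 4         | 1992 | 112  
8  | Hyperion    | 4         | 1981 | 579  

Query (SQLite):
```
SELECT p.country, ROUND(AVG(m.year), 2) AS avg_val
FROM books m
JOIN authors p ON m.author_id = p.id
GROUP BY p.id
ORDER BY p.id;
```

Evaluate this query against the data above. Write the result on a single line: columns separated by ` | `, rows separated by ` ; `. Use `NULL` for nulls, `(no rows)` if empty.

Kenya | 2004 ; India | 1970 ; Kenya | 2014.5 ; Egypt | 1980.33

Join each books row to its authors via author_id.
Group joined rows by authors.id; compute ROUND(AVG(m.year), 2) per group.
  1: ids {6} → ROUND(AVG(m.year), 2)=2004
  2: ids {2, 4} → ROUND(AVG(m.year), 2)=1970
  3: ids {1, 3} → ROUND(AVG(m.year), 2)=2014.5
  4: ids {5, 7, 8} → ROUND(AVG(m.year), 2)=1980.33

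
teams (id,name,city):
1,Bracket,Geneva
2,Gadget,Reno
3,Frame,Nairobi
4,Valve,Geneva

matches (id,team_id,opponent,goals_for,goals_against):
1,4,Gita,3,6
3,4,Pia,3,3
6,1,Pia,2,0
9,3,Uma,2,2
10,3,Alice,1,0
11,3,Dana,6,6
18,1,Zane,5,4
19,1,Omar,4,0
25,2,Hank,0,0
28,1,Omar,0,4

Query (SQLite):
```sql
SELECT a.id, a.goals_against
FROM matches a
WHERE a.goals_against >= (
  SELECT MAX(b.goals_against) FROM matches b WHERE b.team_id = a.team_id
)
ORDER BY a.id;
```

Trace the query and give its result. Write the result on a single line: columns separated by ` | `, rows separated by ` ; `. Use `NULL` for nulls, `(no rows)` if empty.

1 | 6 ; 11 | 6 ; 18 | 4 ; 25 | 0 ; 28 | 4

For each matches row a, compute MAX(goals_against) over rows sharing a.team_id.
Keep row a if a.goals_against >= that per-group MAX.
  team_id=1: MAX(goals_against) = 4
  team_id=2: MAX(goals_against) = 0
  team_id=3: MAX(goals_against) = 6
  team_id=4: MAX(goals_against) = 6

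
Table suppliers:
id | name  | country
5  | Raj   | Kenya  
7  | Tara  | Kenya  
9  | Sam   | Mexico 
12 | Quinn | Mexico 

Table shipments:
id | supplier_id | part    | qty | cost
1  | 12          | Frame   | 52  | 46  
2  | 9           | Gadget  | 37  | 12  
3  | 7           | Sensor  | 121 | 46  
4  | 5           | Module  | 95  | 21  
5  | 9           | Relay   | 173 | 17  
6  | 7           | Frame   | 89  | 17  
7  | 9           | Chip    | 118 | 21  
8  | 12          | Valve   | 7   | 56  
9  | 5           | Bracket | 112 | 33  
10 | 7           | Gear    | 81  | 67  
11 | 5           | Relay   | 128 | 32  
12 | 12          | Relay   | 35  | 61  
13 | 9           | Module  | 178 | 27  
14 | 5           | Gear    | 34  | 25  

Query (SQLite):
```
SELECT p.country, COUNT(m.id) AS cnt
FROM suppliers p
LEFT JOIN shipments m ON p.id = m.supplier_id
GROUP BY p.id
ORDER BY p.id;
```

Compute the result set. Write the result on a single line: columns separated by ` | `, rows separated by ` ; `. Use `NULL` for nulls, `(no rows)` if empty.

Kenya | 4 ; Kenya | 3 ; Mexico | 4 ; Mexico | 3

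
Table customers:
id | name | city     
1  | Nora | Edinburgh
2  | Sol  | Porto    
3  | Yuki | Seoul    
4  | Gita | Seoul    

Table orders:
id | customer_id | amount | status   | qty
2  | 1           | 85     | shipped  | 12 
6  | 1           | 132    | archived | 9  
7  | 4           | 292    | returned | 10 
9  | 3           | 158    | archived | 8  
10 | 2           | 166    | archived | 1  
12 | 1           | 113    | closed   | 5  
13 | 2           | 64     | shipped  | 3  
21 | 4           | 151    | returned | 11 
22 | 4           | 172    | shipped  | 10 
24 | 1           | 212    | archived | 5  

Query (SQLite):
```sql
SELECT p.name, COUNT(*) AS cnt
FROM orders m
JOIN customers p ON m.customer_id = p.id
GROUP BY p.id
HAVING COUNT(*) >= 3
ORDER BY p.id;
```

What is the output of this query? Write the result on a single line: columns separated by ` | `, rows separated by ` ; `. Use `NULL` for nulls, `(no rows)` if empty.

Join each orders row to its customers via customer_id.
Group joined rows by customers.id; compute COUNT(*) per group.
HAVING: keep groups with count ≥ 3.
  1: ids {2, 6, 12, 24} → COUNT(*)=4
  2: ids {10, 13} → COUNT(*)=2
  3: ids {9} → COUNT(*)=1
  4: ids {7, 21, 22} → COUNT(*)=3

Nora | 4 ; Gita | 3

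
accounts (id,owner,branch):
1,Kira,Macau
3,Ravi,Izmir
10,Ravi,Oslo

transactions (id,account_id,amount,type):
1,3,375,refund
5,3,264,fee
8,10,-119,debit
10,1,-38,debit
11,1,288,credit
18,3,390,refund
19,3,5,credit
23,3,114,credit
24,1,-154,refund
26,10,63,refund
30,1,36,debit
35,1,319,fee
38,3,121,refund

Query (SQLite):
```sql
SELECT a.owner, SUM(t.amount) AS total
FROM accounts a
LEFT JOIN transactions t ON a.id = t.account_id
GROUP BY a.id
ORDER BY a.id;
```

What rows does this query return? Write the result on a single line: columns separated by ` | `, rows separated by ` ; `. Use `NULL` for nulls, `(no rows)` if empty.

Kira | 451 ; Ravi | 1269 ; Ravi | -56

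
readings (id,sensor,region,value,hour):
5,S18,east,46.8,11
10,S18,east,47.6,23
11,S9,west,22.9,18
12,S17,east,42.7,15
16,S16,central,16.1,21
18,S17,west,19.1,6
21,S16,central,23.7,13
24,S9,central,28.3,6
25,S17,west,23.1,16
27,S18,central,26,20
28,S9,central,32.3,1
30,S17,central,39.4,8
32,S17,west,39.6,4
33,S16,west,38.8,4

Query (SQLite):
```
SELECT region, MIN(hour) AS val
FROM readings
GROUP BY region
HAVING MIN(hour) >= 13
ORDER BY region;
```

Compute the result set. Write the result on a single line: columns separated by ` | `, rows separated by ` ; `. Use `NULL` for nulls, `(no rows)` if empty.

(no rows)

Partition readings by region; compute MIN(hour) within each group.
HAVING: keep groups where MIN(hour) >= 13.
  central: ids {16, 21, 24, 27, 28, 30} → MIN(hour)=1
  east: ids {5, 10, 12} → MIN(hour)=11
  west: ids {11, 18, 25, 32, 33} → MIN(hour)=4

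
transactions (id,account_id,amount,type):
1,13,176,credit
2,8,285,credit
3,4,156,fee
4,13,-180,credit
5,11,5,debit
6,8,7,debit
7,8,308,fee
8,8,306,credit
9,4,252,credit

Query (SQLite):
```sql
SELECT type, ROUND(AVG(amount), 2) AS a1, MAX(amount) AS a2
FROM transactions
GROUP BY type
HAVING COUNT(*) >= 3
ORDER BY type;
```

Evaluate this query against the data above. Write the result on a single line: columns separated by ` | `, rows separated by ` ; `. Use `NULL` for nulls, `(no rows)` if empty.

Group transactions by type.
Per group compute: ROUND(AVG(amount), 2), MAX(amount).
HAVING: drop groups with fewer than 3 rows.
  credit: ids {1, 2, 4, 8, 9} → ROUND(AVG(amount), 2)=167.8, MAX(amount)=306
  debit: ids {5, 6} → ROUND(AVG(amount), 2)=6, MAX(amount)=7
  fee: ids {3, 7} → ROUND(AVG(amount), 2)=232, MAX(amount)=308

credit | 167.8 | 306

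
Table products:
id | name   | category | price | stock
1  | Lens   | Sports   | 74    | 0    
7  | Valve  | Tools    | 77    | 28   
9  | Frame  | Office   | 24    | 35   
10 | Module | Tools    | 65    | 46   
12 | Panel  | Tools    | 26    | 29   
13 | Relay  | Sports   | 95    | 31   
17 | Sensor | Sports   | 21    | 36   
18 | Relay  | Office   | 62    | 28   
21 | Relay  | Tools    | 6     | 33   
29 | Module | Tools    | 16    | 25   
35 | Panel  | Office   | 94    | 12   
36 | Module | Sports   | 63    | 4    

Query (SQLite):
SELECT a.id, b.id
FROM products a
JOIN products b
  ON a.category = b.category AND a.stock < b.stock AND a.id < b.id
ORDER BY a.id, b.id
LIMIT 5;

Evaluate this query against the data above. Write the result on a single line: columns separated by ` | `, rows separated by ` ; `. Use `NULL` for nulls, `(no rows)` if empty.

1 | 13 ; 1 | 17 ; 1 | 36 ; 7 | 10 ; 7 | 12

Pairs (a,b) with same category, a.stock < b.stock, a.id < b.id.
category groups: Office:{9,18,35} Sports:{1,13,17,36} Tools:{7,10,12,21,29}
Ordered by (a.id, b.id); first 5.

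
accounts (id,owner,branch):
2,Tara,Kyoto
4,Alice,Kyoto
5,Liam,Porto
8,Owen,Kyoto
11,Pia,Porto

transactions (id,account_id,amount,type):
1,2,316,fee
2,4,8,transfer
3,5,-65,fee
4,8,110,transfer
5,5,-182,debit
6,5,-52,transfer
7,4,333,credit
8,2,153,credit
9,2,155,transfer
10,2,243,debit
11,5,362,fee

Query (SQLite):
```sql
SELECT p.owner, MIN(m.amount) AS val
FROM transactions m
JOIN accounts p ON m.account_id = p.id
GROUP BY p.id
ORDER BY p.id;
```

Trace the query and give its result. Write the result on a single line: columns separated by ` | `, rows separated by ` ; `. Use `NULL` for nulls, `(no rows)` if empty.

Tara | 153 ; Alice | 8 ; Liam | -182 ; Owen | 110

Join each transactions row to its accounts via account_id.
Group joined rows by accounts.id; compute MIN(m.amount) per group.
  2: ids {1, 8, 9, 10} → MIN(m.amount)=153
  4: ids {2, 7} → MIN(m.amount)=8
  5: ids {3, 5, 6, 11} → MIN(m.amount)=-182
  8: ids {4} → MIN(m.amount)=110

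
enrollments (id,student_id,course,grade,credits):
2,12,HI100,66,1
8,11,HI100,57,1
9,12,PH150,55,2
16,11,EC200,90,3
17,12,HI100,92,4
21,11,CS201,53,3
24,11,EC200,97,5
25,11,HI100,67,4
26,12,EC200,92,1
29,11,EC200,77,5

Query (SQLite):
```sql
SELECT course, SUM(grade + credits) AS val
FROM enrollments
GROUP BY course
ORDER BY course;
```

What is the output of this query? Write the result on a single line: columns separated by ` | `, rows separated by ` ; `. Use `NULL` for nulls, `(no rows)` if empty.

CS201 | 56 ; EC200 | 370 ; HI100 | 292 ; PH150 | 57

For each row compute grade + credits.
Group by course; take SUM of the expression per group.
  CS201: ids {21} → SUM(grade + credits)=56
  EC200: ids {16, 24, 26, 29} → SUM(grade + credits)=370
  HI100: ids {2, 8, 17, 25} → SUM(grade + credits)=292
  PH150: ids {9} → SUM(grade + credits)=57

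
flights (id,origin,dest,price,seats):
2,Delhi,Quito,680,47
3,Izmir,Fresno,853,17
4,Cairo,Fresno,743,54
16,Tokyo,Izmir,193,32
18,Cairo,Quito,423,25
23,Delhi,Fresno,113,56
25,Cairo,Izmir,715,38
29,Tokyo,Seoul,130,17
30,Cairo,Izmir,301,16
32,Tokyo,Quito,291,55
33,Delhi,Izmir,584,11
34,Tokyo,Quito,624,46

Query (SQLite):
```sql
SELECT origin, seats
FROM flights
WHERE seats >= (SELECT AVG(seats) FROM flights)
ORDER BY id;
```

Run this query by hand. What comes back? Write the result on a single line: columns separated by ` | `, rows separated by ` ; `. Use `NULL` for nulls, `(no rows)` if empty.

Delhi | 47 ; Cairo | 54 ; Delhi | 56 ; Cairo | 38 ; Tokyo | 55 ; Tokyo | 46

Scalar subquery: AVG(seats) over all flights rows = 34.5.
Keep rows where seats >= that value.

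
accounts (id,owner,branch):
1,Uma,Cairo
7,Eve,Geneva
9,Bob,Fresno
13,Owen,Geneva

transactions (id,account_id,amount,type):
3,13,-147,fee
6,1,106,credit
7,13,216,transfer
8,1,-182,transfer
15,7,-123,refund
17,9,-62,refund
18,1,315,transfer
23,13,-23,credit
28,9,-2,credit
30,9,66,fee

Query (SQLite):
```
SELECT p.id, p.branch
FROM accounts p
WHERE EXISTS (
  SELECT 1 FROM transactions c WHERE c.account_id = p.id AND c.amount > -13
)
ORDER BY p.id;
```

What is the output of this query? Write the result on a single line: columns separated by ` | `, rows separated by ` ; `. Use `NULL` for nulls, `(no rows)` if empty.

For each accounts row, check whether any transactions with matching account_id has amount > -13.
Keep rows where that is true.

1 | Cairo ; 9 | Fresno ; 13 | Geneva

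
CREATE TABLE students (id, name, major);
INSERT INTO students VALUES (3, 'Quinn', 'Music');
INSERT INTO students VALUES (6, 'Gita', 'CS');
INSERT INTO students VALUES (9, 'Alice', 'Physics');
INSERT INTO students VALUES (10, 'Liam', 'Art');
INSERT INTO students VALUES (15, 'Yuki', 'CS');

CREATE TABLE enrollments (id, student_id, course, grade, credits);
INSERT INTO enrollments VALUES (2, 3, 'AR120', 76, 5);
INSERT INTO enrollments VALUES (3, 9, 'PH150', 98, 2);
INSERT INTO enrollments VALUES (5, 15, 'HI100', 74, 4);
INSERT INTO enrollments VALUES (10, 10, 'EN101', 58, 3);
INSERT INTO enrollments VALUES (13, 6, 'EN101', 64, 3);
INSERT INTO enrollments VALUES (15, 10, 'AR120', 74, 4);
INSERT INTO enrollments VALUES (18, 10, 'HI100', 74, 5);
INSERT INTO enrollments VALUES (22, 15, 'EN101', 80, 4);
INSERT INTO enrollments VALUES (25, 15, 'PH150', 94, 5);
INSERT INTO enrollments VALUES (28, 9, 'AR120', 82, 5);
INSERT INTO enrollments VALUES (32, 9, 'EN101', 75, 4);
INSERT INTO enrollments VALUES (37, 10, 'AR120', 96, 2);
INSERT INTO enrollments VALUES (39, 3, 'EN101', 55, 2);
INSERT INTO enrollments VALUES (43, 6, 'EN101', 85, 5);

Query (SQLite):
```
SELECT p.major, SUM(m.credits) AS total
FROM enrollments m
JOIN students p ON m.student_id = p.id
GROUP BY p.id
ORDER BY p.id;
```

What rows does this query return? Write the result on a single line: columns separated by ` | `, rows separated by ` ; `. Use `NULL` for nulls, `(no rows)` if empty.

Music | 7 ; CS | 8 ; Physics | 11 ; Art | 14 ; CS | 13

Join each enrollments row to its students via student_id.
Group joined rows by students.id; compute SUM(m.credits) per group.
  3: ids {2, 39} → SUM(m.credits)=7
  6: ids {13, 43} → SUM(m.credits)=8
  9: ids {3, 28, 32} → SUM(m.credits)=11
  10: ids {10, 15, 18, 37} → SUM(m.credits)=14
  15: ids {5, 22, 25} → SUM(m.credits)=13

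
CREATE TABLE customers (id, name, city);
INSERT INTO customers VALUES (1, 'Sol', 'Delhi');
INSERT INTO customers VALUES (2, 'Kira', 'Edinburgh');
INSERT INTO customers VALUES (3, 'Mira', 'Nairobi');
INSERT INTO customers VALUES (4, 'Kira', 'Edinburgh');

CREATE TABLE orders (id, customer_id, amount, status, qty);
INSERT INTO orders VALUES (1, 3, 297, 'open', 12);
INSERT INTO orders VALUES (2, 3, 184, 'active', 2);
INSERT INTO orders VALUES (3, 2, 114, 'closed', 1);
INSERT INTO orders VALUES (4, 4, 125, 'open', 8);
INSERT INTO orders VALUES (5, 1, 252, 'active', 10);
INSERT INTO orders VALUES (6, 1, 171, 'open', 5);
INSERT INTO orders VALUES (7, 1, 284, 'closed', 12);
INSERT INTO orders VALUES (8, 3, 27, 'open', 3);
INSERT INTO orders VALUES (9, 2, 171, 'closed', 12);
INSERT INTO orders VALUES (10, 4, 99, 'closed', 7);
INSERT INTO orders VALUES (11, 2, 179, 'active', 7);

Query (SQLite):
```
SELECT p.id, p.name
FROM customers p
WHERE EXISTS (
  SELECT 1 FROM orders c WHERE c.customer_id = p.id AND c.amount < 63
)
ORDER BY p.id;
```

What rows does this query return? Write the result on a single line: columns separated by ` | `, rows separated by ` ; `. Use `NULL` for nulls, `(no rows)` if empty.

3 | Mira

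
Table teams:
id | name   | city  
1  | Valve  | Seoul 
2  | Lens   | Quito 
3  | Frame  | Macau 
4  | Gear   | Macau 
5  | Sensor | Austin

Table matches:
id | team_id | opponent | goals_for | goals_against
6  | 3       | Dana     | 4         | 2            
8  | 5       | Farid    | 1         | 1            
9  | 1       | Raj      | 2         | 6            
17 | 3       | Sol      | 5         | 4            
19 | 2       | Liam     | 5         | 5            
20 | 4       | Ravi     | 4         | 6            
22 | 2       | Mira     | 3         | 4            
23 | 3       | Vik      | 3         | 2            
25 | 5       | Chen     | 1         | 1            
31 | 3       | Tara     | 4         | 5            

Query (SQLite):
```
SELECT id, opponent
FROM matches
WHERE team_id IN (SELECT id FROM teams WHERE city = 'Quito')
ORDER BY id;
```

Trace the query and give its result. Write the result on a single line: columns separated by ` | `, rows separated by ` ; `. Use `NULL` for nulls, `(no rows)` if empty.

19 | Liam ; 22 | Mira

Inner query: teams.id where city = 'Quito'.
Outer: keep matches rows whose team_id is in that set.
Inner query → {2}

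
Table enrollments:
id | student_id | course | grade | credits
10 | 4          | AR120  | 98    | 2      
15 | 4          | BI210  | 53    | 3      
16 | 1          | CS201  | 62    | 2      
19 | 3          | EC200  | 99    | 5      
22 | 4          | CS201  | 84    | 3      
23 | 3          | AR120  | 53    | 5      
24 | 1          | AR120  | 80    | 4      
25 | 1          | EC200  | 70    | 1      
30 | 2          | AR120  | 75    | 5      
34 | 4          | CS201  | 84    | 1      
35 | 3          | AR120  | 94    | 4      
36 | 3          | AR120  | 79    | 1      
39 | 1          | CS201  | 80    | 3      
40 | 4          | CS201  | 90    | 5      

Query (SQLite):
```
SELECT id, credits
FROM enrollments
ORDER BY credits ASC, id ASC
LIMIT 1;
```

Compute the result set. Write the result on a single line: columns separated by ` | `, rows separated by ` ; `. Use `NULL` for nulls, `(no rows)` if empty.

25 | 1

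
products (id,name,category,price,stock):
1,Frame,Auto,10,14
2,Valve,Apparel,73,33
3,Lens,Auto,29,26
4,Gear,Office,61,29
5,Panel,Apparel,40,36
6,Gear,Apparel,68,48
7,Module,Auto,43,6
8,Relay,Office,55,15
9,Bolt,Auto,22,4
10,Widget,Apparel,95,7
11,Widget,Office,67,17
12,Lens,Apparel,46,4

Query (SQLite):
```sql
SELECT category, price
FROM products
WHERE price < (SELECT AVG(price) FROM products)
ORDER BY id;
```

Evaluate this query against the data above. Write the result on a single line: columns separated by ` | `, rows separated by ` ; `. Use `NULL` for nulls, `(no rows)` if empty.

Scalar subquery: AVG(price) over all products rows = 50.75.
Keep rows where price < that value.

Auto | 10 ; Auto | 29 ; Apparel | 40 ; Auto | 43 ; Auto | 22 ; Apparel | 46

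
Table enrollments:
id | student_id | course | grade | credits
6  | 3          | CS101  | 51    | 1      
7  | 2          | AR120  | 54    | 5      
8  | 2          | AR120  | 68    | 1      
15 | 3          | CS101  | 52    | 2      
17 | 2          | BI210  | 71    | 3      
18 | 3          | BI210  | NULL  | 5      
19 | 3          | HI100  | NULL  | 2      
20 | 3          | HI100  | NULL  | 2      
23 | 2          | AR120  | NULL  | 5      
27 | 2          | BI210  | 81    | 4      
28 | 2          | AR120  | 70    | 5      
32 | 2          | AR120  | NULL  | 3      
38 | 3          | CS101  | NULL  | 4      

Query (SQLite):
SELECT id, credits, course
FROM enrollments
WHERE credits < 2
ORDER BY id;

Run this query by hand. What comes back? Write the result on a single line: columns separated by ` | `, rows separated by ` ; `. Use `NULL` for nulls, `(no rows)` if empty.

6 | 1 | CS101 ; 8 | 1 | AR120

credits < 2: ids {6, 8}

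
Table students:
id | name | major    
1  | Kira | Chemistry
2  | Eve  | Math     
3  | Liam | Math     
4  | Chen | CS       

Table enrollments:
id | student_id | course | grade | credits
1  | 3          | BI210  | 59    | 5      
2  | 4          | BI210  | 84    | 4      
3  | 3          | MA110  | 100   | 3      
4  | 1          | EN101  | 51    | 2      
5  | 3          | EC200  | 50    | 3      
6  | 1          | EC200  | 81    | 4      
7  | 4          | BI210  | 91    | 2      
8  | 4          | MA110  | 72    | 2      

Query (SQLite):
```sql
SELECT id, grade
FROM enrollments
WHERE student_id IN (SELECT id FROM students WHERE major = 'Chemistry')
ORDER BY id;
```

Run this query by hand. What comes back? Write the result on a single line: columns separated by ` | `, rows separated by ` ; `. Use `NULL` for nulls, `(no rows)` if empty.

4 | 51 ; 6 | 81

Inner query: students.id where major = 'Chemistry'.
Outer: keep enrollments rows whose student_id is in that set.
Inner query → {1}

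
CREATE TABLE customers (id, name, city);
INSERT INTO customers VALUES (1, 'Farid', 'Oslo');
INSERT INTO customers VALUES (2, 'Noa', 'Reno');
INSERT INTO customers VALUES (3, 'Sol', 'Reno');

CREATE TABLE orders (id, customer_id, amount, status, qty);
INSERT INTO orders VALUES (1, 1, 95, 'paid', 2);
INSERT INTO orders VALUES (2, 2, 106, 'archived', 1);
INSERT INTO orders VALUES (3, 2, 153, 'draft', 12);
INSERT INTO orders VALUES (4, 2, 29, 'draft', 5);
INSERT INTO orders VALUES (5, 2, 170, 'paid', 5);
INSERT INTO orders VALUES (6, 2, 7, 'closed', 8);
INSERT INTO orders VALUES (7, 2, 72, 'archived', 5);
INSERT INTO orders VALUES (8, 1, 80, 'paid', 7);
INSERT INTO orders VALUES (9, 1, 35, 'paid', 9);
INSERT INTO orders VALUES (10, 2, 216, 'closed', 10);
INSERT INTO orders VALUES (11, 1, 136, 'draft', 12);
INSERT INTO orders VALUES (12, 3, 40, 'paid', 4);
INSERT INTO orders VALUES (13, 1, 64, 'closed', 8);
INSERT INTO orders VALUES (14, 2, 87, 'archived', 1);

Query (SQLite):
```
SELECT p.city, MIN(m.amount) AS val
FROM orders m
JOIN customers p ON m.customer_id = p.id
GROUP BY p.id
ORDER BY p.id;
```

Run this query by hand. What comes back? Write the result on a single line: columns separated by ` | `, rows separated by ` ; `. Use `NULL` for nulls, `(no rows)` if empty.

Oslo | 35 ; Reno | 7 ; Reno | 40

Join each orders row to its customers via customer_id.
Group joined rows by customers.id; compute MIN(m.amount) per group.
  1: ids {1, 8, 9, 11, 13} → MIN(m.amount)=35
  2: ids {2, 3, 4, 5, 6, 7, 10, 14} → MIN(m.amount)=7
  3: ids {12} → MIN(m.amount)=40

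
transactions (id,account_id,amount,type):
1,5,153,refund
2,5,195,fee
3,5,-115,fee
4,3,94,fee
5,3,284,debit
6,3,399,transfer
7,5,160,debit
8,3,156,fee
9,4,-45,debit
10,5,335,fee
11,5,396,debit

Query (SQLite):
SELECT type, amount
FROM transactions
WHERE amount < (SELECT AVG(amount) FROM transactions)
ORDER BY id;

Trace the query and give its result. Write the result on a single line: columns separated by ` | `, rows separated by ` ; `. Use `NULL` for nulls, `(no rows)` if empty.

refund | 153 ; fee | -115 ; fee | 94 ; debit | 160 ; fee | 156 ; debit | -45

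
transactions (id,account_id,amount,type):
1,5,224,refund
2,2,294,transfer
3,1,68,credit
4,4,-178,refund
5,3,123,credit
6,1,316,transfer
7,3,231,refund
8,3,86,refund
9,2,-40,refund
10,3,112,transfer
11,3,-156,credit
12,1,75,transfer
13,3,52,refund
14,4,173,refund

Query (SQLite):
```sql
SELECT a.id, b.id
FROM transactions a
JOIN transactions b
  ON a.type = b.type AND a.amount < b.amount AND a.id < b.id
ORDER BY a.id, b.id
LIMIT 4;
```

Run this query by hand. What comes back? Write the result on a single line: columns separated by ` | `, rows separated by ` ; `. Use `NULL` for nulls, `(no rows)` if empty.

Pairs (a,b) with same type, a.amount < b.amount, a.id < b.id.
type groups: credit:{3,5,11} refund:{1,4,7,8,9,13,14} transfer:{2,6,10,12}
Ordered by (a.id, b.id); first 4.

1 | 7 ; 2 | 6 ; 3 | 5 ; 4 | 7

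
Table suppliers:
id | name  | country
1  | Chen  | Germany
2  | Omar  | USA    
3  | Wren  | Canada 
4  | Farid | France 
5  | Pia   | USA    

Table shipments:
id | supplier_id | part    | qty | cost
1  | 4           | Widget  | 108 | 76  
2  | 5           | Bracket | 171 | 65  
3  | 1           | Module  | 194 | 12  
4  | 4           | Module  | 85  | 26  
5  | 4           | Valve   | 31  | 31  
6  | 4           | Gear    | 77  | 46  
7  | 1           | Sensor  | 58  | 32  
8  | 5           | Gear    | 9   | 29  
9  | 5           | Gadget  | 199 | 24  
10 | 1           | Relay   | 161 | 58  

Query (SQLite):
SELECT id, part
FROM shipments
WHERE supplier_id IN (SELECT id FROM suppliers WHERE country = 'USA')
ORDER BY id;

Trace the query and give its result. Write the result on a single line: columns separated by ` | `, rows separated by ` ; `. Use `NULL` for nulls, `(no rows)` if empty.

Inner query: suppliers.id where country = 'USA'.
Outer: keep shipments rows whose supplier_id is in that set.
Inner query → {2, 5}

2 | Bracket ; 8 | Gear ; 9 | Gadget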